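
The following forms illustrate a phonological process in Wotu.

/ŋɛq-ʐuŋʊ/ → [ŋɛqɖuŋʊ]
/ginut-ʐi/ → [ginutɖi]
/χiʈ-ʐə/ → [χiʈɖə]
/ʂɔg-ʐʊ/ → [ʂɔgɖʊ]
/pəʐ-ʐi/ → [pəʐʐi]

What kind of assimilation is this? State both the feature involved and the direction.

Comparing underlying and surface forms, /ʐ/ → [ɖ] is the alternation; the neighbouring /q/ is constant.
The change fricative → stop matches the manner of the preceding /q/, identifying this as manner assimilation.
Place and voice are unchanged, so the assimilation is partial, not total.
The other alternating forms pattern the same way: /ʐ/ → [ɖ] after /t/ (fricative → stop, matching a stop); /ʐ/ → [ɖ] after /ʈ/ (fricative → stop, matching a stop); /ʐ/ → [ɖ] after /g/ (fricative → stop, matching a stop) — only manner changes, and always toward the preceding segment.
No alternation appears in [pəʐʐi]: there the adjacent consonants already agree in manner (/ʐ/ and /ʐ/ are both fricatives), so this form is consistent with the same rule.
The trigger is the preceding segment, so the direction is progressive (perseverative).

progressive manner assimilation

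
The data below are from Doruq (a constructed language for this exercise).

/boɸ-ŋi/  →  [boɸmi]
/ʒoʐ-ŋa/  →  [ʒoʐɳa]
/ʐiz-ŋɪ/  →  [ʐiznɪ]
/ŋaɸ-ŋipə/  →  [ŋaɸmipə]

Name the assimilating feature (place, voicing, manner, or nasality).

Comparing underlying and surface forms, /ŋ/ → [m] is the alternation; the neighbouring /ɸ/ is constant.
The change velar → bilabial matches the place of the preceding /ɸ/, identifying this as place assimilation.
The other alternating forms pattern the same way: /ŋ/ → [ɳ] after /ʐ/ (velar → retroflex, matching retroflex); /ŋ/ → [n] after /z/ (velar → alveolar, matching alveolar) — only place changes, and always toward the preceding segment.

place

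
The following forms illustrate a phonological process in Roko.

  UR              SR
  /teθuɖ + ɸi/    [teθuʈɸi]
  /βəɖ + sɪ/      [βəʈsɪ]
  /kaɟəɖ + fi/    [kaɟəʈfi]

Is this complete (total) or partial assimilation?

Comparing underlying and surface forms, /ɖ/ → [ʈ] is the alternation; the neighbouring /ɸ/ is constant.
/ɖ/ is voiced while /ɸ/ is voiceless; the output [ʈ] is voiceless, matching the trigger — so the feature that spreads is voicing.
Place and manner are unchanged, so the assimilation is partial, not total.
Checking the remaining alternations: /ɖ/ → [ʈ] before /s/ (voiced → voiceless, matching voiceless); /ɖ/ → [ʈ] before /f/ (voiced → voiceless, matching voiceless) — only voicing changes, and always toward the following segment.

partial assimilation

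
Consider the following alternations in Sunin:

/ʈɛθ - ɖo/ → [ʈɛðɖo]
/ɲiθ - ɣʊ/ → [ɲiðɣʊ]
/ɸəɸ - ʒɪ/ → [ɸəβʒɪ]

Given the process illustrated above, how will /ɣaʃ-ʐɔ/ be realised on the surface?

[ɣaʒʐɔ]

The data show regressive voicing assimilation: /θ/ → [ð] before /ɖ/; /θ/ → [ð] before /ɣ/; /ɸ/ → [β] before /ʒ/. In each pair only voicing changes, matching the following consonant, while place and manner stay constant.
The rule targets /ʃ/ (voiceless postalveolar fricative), which sits before the trigger /ʐ/ (voiced).
Changing only its voicing to voiced gives [ʒ] — the voiced postalveolar fricative.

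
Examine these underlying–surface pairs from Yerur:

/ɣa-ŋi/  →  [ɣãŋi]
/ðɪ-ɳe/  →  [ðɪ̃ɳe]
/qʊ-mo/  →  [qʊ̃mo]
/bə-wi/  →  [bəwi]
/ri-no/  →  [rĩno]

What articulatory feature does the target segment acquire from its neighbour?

nasality

The vowel /a/ surfaces as nasalised [ã] next to the following nasal /ŋ/ — it has acquired the [+nasal] feature of its neighbour.
The other forms show the same pattern: /ɪ/ → [ɪ̃] before /ɳ/; /ʊ/ → [ʊ̃] before /m/; /i/ → [ĩ] before /n/ — each time a vowel is nasalised next to a following nasal.
No change occurs in [bəwi] because the vowel at the boundary is adjacent to an oral consonant, not a nasal (/ə/ next to /w/).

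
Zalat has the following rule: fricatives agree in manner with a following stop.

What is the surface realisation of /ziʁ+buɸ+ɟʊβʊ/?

/ʁ/ is a voiced uvular fricative. The following trigger /b/ is a stop, so /ʁ/ must become a stop as well.
The voiced uvular stop is [ɢ], so /ʁ/ → [ɢ].
The same rule applies at the second boundary: /ɸ/ → [p] next to /ɟ/.

[ziɢbupɟʊβʊ]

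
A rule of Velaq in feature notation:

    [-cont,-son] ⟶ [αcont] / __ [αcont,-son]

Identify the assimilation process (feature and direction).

The rule copies [cont] (continuancy) from the environment onto the target stops; since [±cont] encodes the stop/fricative manner contrast, the assimilating dimension is manner.
Since the environment is written after the underscore, the trigger follows the target; the direction is regressive.

regressive manner assimilation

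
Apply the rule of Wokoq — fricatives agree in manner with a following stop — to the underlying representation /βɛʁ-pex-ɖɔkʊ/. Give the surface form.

[βɛɢpekɖɔkʊ]

The rule targets /ʁ/ (voiced uvular fricative), which sits before the trigger /p/ (stop).
A voiced uvular stop is [ɢ], so the surface segment is [ɢ].
At the second juncture, /x/ likewise becomes [k] adjacent to /ɖ/.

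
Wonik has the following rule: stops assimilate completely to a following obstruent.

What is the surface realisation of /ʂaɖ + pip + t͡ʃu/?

/ɖ/ is the segment targeted by the rule; it sits immediately before /p/, so it assimilates completely and surfaces as [p].
At the second juncture, /p/ likewise becomes [t͡ʃ] adjacent to /t͡ʃ/.

[ʂappit͡ʃt͡ʃu]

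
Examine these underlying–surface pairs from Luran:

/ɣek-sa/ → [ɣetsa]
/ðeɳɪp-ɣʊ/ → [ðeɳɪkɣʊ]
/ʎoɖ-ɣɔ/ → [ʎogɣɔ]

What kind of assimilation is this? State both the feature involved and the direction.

The segment that alternates is /k/, which surfaces as [t] when adjacent to /s/.
/k/ is velar while /s/ is alveolar; the output [t] is alveolar, matching the trigger — so the feature that spreads is place.
Manner and voice are unchanged, so the assimilation is partial, not total.
Checking the remaining alternations: /p/ → [k] before /ɣ/ (bilabial → velar, matching velar); /ɖ/ → [g] before /ɣ/ (retroflex → velar, matching velar) — only place changes, and always toward the following segment.
The trigger is the following segment, so the direction is regressive (anticipatory).

regressive place assimilation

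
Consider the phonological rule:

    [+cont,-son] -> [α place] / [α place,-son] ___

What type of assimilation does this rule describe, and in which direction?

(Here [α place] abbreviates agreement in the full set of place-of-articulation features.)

The shared variable α links the value of the place features (abbreviated [place]) on the target to the same value on the neighbouring segment, so place is the feature that assimilates.
Since the environment is written before the underscore, the trigger precedes the target; the direction is progressive.

progressive place assimilation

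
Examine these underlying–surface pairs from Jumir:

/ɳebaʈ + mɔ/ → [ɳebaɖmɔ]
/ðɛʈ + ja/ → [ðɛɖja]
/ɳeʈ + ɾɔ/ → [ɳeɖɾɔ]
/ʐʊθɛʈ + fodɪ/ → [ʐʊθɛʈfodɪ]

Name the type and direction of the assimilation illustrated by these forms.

regressive voicing assimilation

Comparing underlying and surface forms, /ʈ/ → [ɖ] is the alternation; the neighbouring /m/ is constant.
/ʈ/ is voiceless while /m/ is voiced; the output [ɖ] is voiced, matching the trigger — so the feature that spreads is voicing.
Place and manner are unchanged, so the assimilation is partial, not total.
The other alternating forms pattern the same way: /ʈ/ → [ɖ] before /j/ (voiceless → voiced, matching voiced); /ʈ/ → [ɖ] before /ɾ/ (voiceless → voiced, matching voiced) — only voicing changes, and always toward the following segment.
No alternation appears in [ʐʊθɛʈfodɪ]: there the adjacent consonants already agree in voicing (/ʈ/ and /f/ are both voiceless), so this form is consistent with the same rule.
The trigger is the following segment, so the direction is regressive (anticipatory).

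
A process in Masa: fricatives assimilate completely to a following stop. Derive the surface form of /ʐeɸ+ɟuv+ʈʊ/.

[ʐeɟɟuʈʈʊ]

/ɸ/ is the segment targeted by the rule; it sits immediately before /ɟ/, so it assimilates completely and surfaces as [ɟ].
At the second juncture, /v/ likewise becomes [ʈ] adjacent to /ʈ/.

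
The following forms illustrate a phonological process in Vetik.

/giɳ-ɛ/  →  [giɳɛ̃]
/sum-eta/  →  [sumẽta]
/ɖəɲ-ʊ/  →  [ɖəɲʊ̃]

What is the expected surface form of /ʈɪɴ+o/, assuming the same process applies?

[ʈɪɴõ]

The data show progressive nasality assimilation (vowel nasalisation): /ɛ/ → [ɛ̃] after /ɳ/; /e/ → [ẽ] after /m/; /ʊ/ → [ʊ̃] after /ɲ/ — a vowel is nasalised by an immediately preceding nasal consonant.
The vowel /o/ is adjacent to the preceding nasal /ɴ/, so it acquires [+nasal] and surfaces as [õ].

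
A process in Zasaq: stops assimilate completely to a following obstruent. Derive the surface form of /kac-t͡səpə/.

/c/ is the segment targeted by the rule; it sits immediately before /t͡s/, so it assimilates completely and surfaces as [t͡s].

[kat͡st͡səpə]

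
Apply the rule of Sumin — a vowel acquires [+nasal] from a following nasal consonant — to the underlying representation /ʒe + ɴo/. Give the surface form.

/e/ sits next to the nasal /ɴ/ and is therefore nasalised to [ẽ].

[ʒẽɴo]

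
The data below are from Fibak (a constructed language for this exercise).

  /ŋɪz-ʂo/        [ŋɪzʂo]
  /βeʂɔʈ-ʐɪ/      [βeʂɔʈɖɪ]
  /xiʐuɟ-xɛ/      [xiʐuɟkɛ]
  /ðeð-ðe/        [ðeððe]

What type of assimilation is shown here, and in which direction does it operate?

Comparing underlying and surface forms, /ʐ/ → [ɖ] is the alternation; the neighbouring /ʈ/ is constant.
/ʐ/ is a fricative while /ʈ/ is a stop; the output [ɖ] is a stop, matching the trigger — so the feature that spreads is manner.
Place and voice are unchanged, so the assimilation is partial, not total.
The other alternating form patterns the same way: /x/ → [k] after /ɟ/ (fricative → stop, matching a stop) — only manner changes, and always toward the preceding segment.
No alternation appears in [ŋɪzʂo], [ðeððe]: there the adjacent consonants already agree in manner (/ʂ/ and /z/ are both fricatives; /ð/ and /ð/ are both fricatives), so these forms are consistent with the same rule.
The trigger is the preceding segment, so the direction is progressive (perseverative).

progressive manner assimilation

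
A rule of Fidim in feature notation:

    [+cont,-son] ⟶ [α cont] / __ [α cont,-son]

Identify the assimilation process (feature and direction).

regressive manner assimilation

The shared variable α links the value of [cont] on the target to that of the neighbouring obstruent. [cont] distinguishes stops from fricatives — a manner-of-articulation feature — so this is manner assimilation.
Since the environment is written after the underscore, the trigger follows the target; the direction is regressive.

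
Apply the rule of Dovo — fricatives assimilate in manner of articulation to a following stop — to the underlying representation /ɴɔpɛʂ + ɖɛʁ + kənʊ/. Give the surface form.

[ɴɔpɛʈɖɛɢkənʊ]

The rule targets /ʂ/ (voiceless retroflex fricative), which sits before the trigger /ɖ/ (stop).
Changing only its manner to stop gives [ʈ] — the voiceless retroflex stop.
The same rule applies at the second boundary: /ʁ/ → [ɢ] next to /k/.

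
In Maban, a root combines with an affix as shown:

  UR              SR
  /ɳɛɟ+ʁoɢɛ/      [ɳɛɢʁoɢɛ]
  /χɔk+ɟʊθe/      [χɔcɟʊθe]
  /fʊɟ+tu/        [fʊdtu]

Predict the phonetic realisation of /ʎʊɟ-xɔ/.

The data show regressive place assimilation: /ɟ/ → [ɢ] before /ʁ/; /k/ → [c] before /ɟ/; /ɟ/ → [d] before /t/. In each pair only place changes, matching the following consonant, while manner and voice stay constant.
/ɟ/ is a voiced palatal stop. The following trigger /x/ is velar, so /ɟ/ must become velar as well.
The voiced velar stop is [g], so /ɟ/ → [g].

[ʎʊgxɔ]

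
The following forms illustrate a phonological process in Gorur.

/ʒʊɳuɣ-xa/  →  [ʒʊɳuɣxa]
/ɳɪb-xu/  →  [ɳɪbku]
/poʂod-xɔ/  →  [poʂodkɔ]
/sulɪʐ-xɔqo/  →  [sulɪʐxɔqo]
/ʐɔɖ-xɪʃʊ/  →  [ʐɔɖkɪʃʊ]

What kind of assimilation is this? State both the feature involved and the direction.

progressive manner assimilation

Comparing underlying and surface forms, /x/ → [k] is the alternation; the neighbouring /b/ is constant.
/x/ is a fricative while /b/ is a stop; the output [k] is a stop, matching the trigger — so the feature that spreads is manner.
Place and voice are unchanged, so the assimilation is partial, not total.
The other alternating forms pattern the same way: /x/ → [k] after /d/ (fricative → stop, matching a stop); /x/ → [k] after /ɖ/ (fricative → stop, matching a stop) — only manner changes, and always toward the preceding segment.
Nothing changes in [ʒʊɳuɣxa], [sulɪʐxɔqo]: there the adjacent consonants already agree in manner (/x/ and /ɣ/ are both fricatives; /x/ and /ʐ/ are both fricatives), so these forms are consistent with the same rule.
Since the segment that changes follows the conditioning segment, the assimilation is progressive.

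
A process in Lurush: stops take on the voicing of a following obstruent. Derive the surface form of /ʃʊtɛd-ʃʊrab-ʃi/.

[ʃʊtɛtʃʊrapʃi]

The rule targets /d/ (voiced alveolar stop), which sits before the trigger /ʃ/ (voiceless).
The voiceless alveolar stop is [t], so /d/ → [t].
At the second juncture, /b/ likewise becomes [p] adjacent to /ʃ/.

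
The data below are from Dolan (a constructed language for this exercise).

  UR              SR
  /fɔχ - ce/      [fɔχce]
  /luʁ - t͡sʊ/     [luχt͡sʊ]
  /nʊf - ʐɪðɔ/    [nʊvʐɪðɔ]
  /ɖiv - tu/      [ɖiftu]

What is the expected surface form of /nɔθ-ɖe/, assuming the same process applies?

The data show regressive voicing assimilation: /ʁ/ → [χ] before /t͡s/; /f/ → [v] before /ʐ/; /v/ → [f] before /t/. In each pair only voicing changes, matching the following consonant, while place and manner stay constant.
No alternation appears in [fɔχce]: there the adjacent consonants already agree in voicing (/χ/ and /c/ are both voiceless), so this form is consistent with the same rule.
The rule targets /θ/ (voiceless dental fricative), which sits before the trigger /ɖ/ (voiced).
The voiced dental fricative is [ð], so /θ/ → [ð].

[nɔðɖe]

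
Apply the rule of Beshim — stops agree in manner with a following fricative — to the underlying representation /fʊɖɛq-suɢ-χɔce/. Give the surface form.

[fʊɖɛχsuʁχɔce]

The rule targets /q/ (voiceless uvular stop), which sits before the trigger /s/ (fricative).
A voiceless uvular fricative is [χ], so the surface segment is [χ].
At the second juncture, /ɢ/ likewise becomes [ʁ] adjacent to /χ/.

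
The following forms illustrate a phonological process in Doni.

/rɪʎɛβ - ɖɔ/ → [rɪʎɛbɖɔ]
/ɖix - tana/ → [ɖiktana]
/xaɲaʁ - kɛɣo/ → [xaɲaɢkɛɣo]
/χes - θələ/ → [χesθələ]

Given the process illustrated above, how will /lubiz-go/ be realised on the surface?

[lubidgo]

The data show regressive manner assimilation: /β/ → [b] before /ɖ/; /x/ → [k] before /t/; /ʁ/ → [ɢ] before /k/. In each pair only manner changes, matching the following consonant, while place and voice stay constant.
No alternation appears in [χesθələ]: there the adjacent consonants already agree in manner (/s/ and /θ/ are both fricatives), so this form is consistent with the same rule.
/z/ is a voiced alveolar fricative. The following trigger /g/ is a stop, so /z/ must become a stop as well.
The voiced alveolar stop is [d], so /z/ → [d].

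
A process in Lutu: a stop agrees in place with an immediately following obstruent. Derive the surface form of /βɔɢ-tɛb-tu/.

The rule targets /ɢ/ (voiced uvular stop), which sits before the trigger /t/ (alveolar).
The voiced alveolar stop is [d], so /ɢ/ → [d].
At the second juncture, /b/ likewise becomes [d] adjacent to /t/.

[βɔdtɛdtu]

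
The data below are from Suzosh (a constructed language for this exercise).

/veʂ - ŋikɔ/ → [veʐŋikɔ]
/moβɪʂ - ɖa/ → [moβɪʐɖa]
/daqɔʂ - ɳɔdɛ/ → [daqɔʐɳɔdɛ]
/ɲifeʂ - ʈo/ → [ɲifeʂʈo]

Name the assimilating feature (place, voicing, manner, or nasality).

Underlying /ʂ/ is realised as [ʐ] next to /ŋ/; /ŋ/ itself does not change.
The change voiceless → voiced matches the voicing of the following /ŋ/, identifying this as voicing assimilation.
Checking the remaining alternations: /ʂ/ → [ʐ] before /ɖ/ (voiceless → voiced, matching voiced); /ʂ/ → [ʐ] before /ɳ/ (voiceless → voiced, matching voiced) — only voicing changes, and always toward the following segment.
Nothing changes in [ɲifeʂʈo]: there the adjacent consonants already agree in voicing (/ʂ/ and /ʈ/ are both voiceless), so this form is consistent with the same rule.

voicing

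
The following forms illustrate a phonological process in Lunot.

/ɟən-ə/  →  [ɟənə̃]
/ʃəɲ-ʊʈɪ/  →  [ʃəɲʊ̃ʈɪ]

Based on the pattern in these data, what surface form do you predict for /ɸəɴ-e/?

[ɸəɴẽ]

The data show progressive nasality assimilation (vowel nasalisation): /ə/ → [ə̃] after /n/; /ʊ/ → [ʊ̃] after /ɲ/ — a vowel is nasalised by an immediately preceding nasal consonant.
The vowel /e/ is adjacent to the preceding nasal /ɴ/, so it acquires [+nasal] and surfaces as [ẽ].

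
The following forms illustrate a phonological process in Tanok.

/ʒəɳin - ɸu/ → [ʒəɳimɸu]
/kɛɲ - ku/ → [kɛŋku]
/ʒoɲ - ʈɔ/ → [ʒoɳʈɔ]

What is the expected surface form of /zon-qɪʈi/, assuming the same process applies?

[zoɴqɪʈi]

The data show regressive place assimilation: /n/ → [m] before /ɸ/; /ɲ/ → [ŋ] before /k/; /ɲ/ → [ɳ] before /ʈ/. In each pair only place changes, matching the following consonant, while manner and voice stay constant.
/n/ is a voiced alveolar nasal. The following trigger /q/ is uvular, so /n/ must become uvular as well.
A voiced uvular nasal is [ɴ], so the surface segment is [ɴ].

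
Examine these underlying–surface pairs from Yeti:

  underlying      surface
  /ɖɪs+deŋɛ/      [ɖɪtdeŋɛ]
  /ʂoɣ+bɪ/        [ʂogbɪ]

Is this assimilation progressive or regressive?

Underlying /s/ is realised as [t] next to /d/; /d/ itself does not change.
/s/ is a fricative while /d/ is a stop; the output [t] is a stop, matching the trigger — so the feature that spreads is manner.
The same holds elsewhere in the data: /ɣ/ → [g] before /b/ (fricative → stop, matching a stop) — only manner changes, and always toward the following segment.
The trigger is the following segment, so the direction is regressive (anticipatory).

regressive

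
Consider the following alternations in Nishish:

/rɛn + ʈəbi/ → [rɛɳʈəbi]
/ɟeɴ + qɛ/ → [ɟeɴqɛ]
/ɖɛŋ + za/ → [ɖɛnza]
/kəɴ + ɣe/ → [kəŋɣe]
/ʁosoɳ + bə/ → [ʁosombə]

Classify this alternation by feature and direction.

regressive place assimilation

Underlying /n/ is realised as [ɳ] next to /ʈ/; /ʈ/ itself does not change.
The change alveolar → retroflex matches the place of the following /ʈ/, identifying this as place assimilation.
Manner and voice are unchanged, so the assimilation is partial, not total.
Checking the remaining alternations: /ŋ/ → [n] before /z/ (velar → alveolar, matching alveolar); /ɴ/ → [ŋ] before /ɣ/ (uvular → velar, matching velar); /ɳ/ → [m] before /b/ (retroflex → bilabial, matching bilabial) — only place changes, and always toward the following segment.
Nothing changes in [ɟeɴqɛ]: there the adjacent consonants already agree in place (/ɴ/ and /q/ are both uvular), so this form is consistent with the same rule.
Since the segment that changes precedes the conditioning segment, the assimilation is regressive.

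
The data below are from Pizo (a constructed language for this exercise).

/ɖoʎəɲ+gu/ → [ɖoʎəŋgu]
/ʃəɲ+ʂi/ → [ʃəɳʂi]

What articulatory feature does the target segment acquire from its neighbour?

Comparing underlying and surface forms, /ɲ/ → [ŋ] is the alternation; the neighbouring /g/ is constant.
The change palatal → velar matches the place of the following /g/, identifying this as place assimilation.
Checking the remaining alternation: /ɲ/ → [ɳ] before /ʂ/ (palatal → retroflex, matching retroflex) — only place changes, and always toward the following segment.

place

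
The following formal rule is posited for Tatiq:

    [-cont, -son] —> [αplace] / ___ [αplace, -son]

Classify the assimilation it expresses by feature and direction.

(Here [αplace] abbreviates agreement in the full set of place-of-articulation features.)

regressive place assimilation

The shared variable α links the value of the place features (abbreviated [place]) on the target to the same value on the neighbouring segment, so place is the feature that assimilates.
Since the environment is written after the underscore, the trigger follows the target; the direction is regressive.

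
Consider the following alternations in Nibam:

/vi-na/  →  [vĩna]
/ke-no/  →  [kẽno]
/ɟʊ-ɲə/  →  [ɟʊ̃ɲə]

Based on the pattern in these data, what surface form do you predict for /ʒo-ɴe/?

The data show regressive nasality assimilation (vowel nasalisation): /i/ → [ĩ] before /n/; /e/ → [ẽ] before /n/; /ʊ/ → [ʊ̃] before /ɲ/ — a vowel is nasalised by an immediately following nasal consonant.
/o/ sits next to the nasal /ɴ/ and is therefore nasalised to [õ].

[ʒõɴe]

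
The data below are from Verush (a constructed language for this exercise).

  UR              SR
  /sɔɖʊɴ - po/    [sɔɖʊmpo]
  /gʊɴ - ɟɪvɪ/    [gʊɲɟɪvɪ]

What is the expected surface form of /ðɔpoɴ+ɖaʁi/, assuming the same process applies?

[ðɔpoɳɖaʁi]

The data show regressive place assimilation: /ɴ/ → [m] before /p/; /ɴ/ → [ɲ] before /ɟ/. In each pair only place changes, matching the following consonant, while manner and voice stay constant.
/ɴ/ is a voiced uvular nasal. The following trigger /ɖ/ is retroflex, so /ɴ/ must become retroflex as well.
Changing only its place to retroflex gives [ɳ] — the voiced retroflex nasal.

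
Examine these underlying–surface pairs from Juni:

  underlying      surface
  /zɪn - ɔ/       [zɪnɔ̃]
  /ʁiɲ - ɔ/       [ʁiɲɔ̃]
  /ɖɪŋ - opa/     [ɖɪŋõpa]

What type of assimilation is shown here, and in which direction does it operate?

The vowel /ɔ/ surfaces as nasalised [ɔ̃] next to the preceding nasal /n/ — it has acquired the [+nasal] feature of its neighbour.
Likewise in the remaining data: /ɔ/ → [ɔ̃] after /ɲ/; /o/ → [õ] after /ŋ/ — each time a vowel is nasalised next to a preceding nasal.
Because the conditioning nasal is to the left of the vowel that changes, the process is progressive (perseverative).

progressive nasality assimilation (vowel nasalisation)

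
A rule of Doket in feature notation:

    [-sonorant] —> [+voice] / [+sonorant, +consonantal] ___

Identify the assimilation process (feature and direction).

progressive voicing assimilation

The target ([-sonorant], obstruents) acquires [+voice] next to a sonorant consonant ([+sonorant, +consonantal]) — it takes on the voicing of its neighbour, so the feature that spreads is voicing.
Since the environment is written before the underscore, the trigger precedes the target; the direction is progressive.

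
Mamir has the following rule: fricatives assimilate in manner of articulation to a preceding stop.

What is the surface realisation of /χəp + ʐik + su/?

The rule targets /ʐ/ (voiced retroflex fricative), which sits after the trigger /p/ (stop).
Changing only its manner to stop gives [ɖ] — the voiced retroflex stop.
The same rule applies at the second boundary: /s/ → [t] next to /k/.

[χəpɖiktu]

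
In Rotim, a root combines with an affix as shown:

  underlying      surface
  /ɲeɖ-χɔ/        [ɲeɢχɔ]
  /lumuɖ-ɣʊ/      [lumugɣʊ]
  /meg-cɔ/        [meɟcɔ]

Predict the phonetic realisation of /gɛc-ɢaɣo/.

The data show regressive place assimilation: /ɖ/ → [ɢ] before /χ/; /ɖ/ → [g] before /ɣ/; /g/ → [ɟ] before /c/. In each pair only place changes, matching the following consonant, while manner and voice stay constant.
The rule targets /c/ (voiceless palatal stop), which sits before the trigger /ɢ/ (uvular).
Changing only its place to uvular gives [q] — the voiceless uvular stop.

[gɛqɢaɣo]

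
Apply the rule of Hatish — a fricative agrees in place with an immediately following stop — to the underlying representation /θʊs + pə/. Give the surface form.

[θʊɸpə]

The rule targets /s/ (voiceless alveolar fricative), which sits before the trigger /p/ (bilabial).
The voiceless bilabial fricative is [ɸ], so /s/ → [ɸ].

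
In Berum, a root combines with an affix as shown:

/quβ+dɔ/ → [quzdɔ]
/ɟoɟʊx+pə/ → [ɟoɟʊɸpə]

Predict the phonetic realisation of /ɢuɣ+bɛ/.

[ɢuβbɛ]

The data show regressive place assimilation: /β/ → [z] before /d/; /x/ → [ɸ] before /p/. In each pair only place changes, matching the following consonant, while manner and voice stay constant.
The rule targets /ɣ/ (voiced velar fricative), which sits before the trigger /b/ (bilabial).
Changing only its place to bilabial gives [β] — the voiced bilabial fricative.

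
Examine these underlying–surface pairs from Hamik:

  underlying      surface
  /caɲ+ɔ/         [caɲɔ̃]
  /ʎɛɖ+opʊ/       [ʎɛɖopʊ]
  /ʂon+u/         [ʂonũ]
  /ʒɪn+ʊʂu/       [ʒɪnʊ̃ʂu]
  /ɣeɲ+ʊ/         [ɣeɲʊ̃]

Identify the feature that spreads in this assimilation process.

nasality

The vowel /ɔ/ surfaces as nasalised [ɔ̃] next to the preceding nasal /ɲ/ — it has acquired the [+nasal] feature of its neighbour.
The other forms show the same pattern: /u/ → [ũ] after /n/; /ʊ/ → [ʊ̃] after /n/; /ʊ/ → [ʊ̃] after /ɲ/ — each time a vowel is nasalised next to a preceding nasal.
No change occurs in [ʎɛɖopʊ] because the vowel at the boundary is adjacent to an oral consonant, not a nasal (/o/ next to /ɖ/).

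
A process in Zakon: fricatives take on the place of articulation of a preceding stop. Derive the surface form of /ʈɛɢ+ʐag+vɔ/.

[ʈɛɢʁagɣɔ]

/ʐ/ is a voiced retroflex fricative. The preceding trigger /ɢ/ is uvular, so /ʐ/ must become uvular as well.
A voiced uvular fricative is [ʁ], so the surface segment is [ʁ].
The same rule applies at the second boundary: /v/ → [ɣ] next to /g/.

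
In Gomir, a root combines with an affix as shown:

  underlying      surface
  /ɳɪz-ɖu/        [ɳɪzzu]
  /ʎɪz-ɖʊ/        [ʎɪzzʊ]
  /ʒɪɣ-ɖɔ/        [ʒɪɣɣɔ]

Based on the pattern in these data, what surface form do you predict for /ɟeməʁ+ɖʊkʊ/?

The data show progressive total assimilation (/ɖ/ → [z] after /z/; /ɖ/ → [ɣ] after /ɣ/): in every case the target segment becomes identical to its preceding neighbour, copying more than a single feature.
/ɖ/ is the segment targeted by the rule; it sits immediately after /ʁ/, so it assimilates completely and surfaces as [ʁ].

[ɟeməʁʁʊkʊ]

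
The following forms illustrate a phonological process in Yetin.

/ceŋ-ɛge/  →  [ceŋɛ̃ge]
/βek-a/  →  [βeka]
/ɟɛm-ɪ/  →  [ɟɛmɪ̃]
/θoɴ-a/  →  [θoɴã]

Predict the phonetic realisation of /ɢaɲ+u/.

The data show progressive nasality assimilation (vowel nasalisation): /ɛ/ → [ɛ̃] after /ŋ/; /ɪ/ → [ɪ̃] after /m/; /a/ → [ã] after /ɴ/ — a vowel is nasalised by an immediately preceding nasal consonant.
No change occurs in [βeka] because the vowel at the boundary is adjacent to an oral consonant, not a nasal (/a/ next to /k/).
/u/ sits next to the nasal /ɲ/ and is therefore nasalised to [ũ].

[ɢaɲũ]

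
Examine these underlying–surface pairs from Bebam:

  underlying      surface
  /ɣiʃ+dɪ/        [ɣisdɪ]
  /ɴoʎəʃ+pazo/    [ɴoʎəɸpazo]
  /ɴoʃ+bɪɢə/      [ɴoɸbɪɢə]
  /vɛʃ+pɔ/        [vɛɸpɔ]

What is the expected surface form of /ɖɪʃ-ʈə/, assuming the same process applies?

[ɖɪʂʈə]

The data show regressive place assimilation: /ʃ/ → [s] before /d/; /ʃ/ → [ɸ] before /p/; /ʃ/ → [ɸ] before /b/. In each pair only place changes, matching the following consonant, while manner and voice stay constant.
/ʃ/ is a voiceless postalveolar fricative. The following trigger /ʈ/ is retroflex, so /ʃ/ must become retroflex as well.
Changing only its place to retroflex gives [ʂ] — the voiceless retroflex fricative.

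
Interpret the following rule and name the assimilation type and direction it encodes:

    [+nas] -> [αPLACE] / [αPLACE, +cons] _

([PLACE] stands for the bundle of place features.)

progressive place assimilation

The rule copies the place features (abbreviated [PLACE]) from the environment onto the target, so the assimilating feature is place.
Since the environment is written before the underscore, the trigger precedes the target; the direction is progressive.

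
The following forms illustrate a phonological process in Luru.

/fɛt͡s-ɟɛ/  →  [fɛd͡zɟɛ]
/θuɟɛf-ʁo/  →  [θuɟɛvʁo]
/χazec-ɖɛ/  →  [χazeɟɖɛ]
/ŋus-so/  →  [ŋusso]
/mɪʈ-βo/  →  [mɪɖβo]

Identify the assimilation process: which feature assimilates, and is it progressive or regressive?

Comparing underlying and surface forms, /t͡s/ → [d͡z] is the alternation; the neighbouring /ɟ/ is constant.
/t͡s/ is voiceless while /ɟ/ is voiced; the output [d͡z] is voiced, matching the trigger — so the feature that spreads is voicing.
Place and manner are unchanged, so the assimilation is partial, not total.
Checking the remaining alternations: /f/ → [v] before /ʁ/ (voiceless → voiced, matching voiced); /c/ → [ɟ] before /ɖ/ (voiceless → voiced, matching voiced); /ʈ/ → [ɖ] before /β/ (voiceless → voiced, matching voiced) — only voicing changes, and always toward the following segment.
Nothing changes in [ŋusso]: there the adjacent consonants already agree in voicing (/s/ and /s/ are both voiceless), so this form is consistent with the same rule.
Since the segment that changes precedes the conditioning segment, the assimilation is regressive.

regressive voicing assimilation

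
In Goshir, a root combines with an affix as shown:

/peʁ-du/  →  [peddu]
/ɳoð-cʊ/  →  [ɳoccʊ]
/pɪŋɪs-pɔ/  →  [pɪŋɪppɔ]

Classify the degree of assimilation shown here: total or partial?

total assimilation

Comparing underlying and surface forms, /ʁ/ → [d] is the alternation; the neighbouring /d/ is constant.
The output [d] is identical to the trigger /d/ — every feature (place, manner, voicing) has been copied — so this is total assimilation.
The other forms behave the same way: /ð/ → [c] before /c/; /s/ → [p] before /p/ — in each case the output is a copy of the following consonant.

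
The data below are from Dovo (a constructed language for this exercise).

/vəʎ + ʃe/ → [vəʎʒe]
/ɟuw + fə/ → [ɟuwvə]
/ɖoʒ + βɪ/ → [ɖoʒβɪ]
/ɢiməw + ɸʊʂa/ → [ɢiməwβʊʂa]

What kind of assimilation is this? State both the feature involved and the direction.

progressive voicing assimilation

Comparing underlying and surface forms, /ʃ/ → [ʒ] is the alternation; the neighbouring /ʎ/ is constant.
/ʃ/ is voiceless while /ʎ/ is voiced; the output [ʒ] is voiced, matching the trigger — so the feature that spreads is voicing.
Place and manner are unchanged, so the assimilation is partial, not total.
The other alternating forms pattern the same way: /f/ → [v] after /w/ (voiceless → voiced, matching voiced); /ɸ/ → [β] after /w/ (voiceless → voiced, matching voiced) — only voicing changes, and always toward the preceding segment.
Nothing changes in [ɖoʒβɪ]: there the adjacent consonants already agree in voicing (/β/ and /ʒ/ are both voiced), so this form is consistent with the same rule.
The trigger is the preceding segment, so the direction is progressive (perseverative).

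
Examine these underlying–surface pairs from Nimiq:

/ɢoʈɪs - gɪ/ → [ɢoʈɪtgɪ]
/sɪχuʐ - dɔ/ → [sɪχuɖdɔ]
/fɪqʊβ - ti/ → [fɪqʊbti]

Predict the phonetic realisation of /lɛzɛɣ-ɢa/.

[lɛzɛgɢa]

The data show regressive manner assimilation: /s/ → [t] before /g/; /ʐ/ → [ɖ] before /d/; /β/ → [b] before /t/. In each pair only manner changes, matching the following consonant, while place and voice stay constant.
The rule targets /ɣ/ (voiced velar fricative), which sits before the trigger /ɢ/ (stop).
A voiced velar stop is [g], so the surface segment is [g].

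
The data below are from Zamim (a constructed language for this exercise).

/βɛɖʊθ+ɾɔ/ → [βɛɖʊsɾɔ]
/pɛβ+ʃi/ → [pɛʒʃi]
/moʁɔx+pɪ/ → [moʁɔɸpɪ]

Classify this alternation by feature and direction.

regressive place assimilation

The segment that alternates is /θ/, which surfaces as [s] when adjacent to /ɾ/.
/θ/ is dental while /ɾ/ is alveolar; the output [s] is alveolar, matching the trigger — so the feature that spreads is place.
Manner and voice are unchanged, so the assimilation is partial, not total.
Checking the remaining alternations: /β/ → [ʒ] before /ʃ/ (bilabial → postalveolar, matching postalveolar); /x/ → [ɸ] before /p/ (velar → bilabial, matching bilabial) — only place changes, and always toward the following segment.
The trigger is the following segment, so the direction is regressive (anticipatory).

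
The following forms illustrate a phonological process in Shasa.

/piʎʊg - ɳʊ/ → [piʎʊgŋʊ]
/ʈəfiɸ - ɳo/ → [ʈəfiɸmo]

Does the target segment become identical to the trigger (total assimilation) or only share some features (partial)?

The segment that alternates is /ɳ/, which surfaces as [ŋ] when adjacent to /g/.
/ɳ/ is retroflex while /g/ is velar; the output [ŋ] is velar, matching the trigger — so the feature that spreads is place.
Manner and voice are unchanged, so the assimilation is partial, not total.
Checking the remaining alternation: /ɳ/ → [m] after /ɸ/ (retroflex → bilabial, matching bilabial) — only place changes, and always toward the preceding segment.

partial assimilation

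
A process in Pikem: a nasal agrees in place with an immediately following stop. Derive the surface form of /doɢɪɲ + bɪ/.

[doɢɪmbɪ]

/ɲ/ is a voiced palatal nasal. The following trigger /b/ is bilabial, so /ɲ/ must become bilabial as well.
A voiced bilabial nasal is [m], so the surface segment is [m].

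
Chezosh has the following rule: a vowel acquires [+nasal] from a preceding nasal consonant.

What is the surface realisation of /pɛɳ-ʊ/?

[pɛɳʊ̃]

The vowel /ʊ/ is adjacent to the preceding nasal /ɳ/, so it acquires [+nasal] and surfaces as [ʊ̃].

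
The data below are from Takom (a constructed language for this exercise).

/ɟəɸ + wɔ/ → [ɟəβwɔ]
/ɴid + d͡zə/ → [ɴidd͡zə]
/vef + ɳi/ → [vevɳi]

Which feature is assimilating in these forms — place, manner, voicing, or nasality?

Underlying /ɸ/ is realised as [β] next to /w/; /w/ itself does not change.
The change voiceless → voiced matches the voicing of the following /w/, identifying this as voicing assimilation.
Checking the remaining alternation: /f/ → [v] before /ɳ/ (voiceless → voiced, matching voiced) — only voicing changes, and always toward the following segment.
No alternation appears in [ɴidd͡zə]: there the adjacent consonants already agree in voicing (/d/ and /d͡z/ are both voiced), so this form is consistent with the same rule.

voicing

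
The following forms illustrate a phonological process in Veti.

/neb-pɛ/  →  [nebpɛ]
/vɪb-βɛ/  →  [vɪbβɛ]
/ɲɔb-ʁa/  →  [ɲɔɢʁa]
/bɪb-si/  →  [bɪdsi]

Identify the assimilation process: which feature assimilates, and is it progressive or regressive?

Underlying /b/ is realised as [ɢ] next to /ʁ/; /ʁ/ itself does not change.
The change bilabial → uvular matches the place of the following /ʁ/, identifying this as place assimilation.
Manner and voice are unchanged, so the assimilation is partial, not total.
The other alternating form patterns the same way: /b/ → [d] before /s/ (bilabial → alveolar, matching alveolar) — only place changes, and always toward the following segment.
No alternation appears in [nebpɛ], [vɪbβɛ]: there the adjacent consonants already agree in place (/b/ and /p/ are both bilabial; /b/ and /β/ are both bilabial), so these forms are consistent with the same rule.
The trigger is the following segment, so the direction is regressive (anticipatory).

regressive place assimilation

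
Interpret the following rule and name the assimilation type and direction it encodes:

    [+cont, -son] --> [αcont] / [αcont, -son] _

The shared variable α links the value of [cont] on the target to that of the neighbouring obstruent. [cont] distinguishes stops from fricatives — a manner-of-articulation feature — so this is manner assimilation.
The conditioning segment sits to the left of the focus bar, meaning the trigger precedes the segment that changes — progressive assimilation.

progressive manner assimilation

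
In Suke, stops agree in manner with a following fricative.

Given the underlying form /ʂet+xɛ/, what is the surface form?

[ʂesxɛ]

/t/ is a voiceless alveolar stop. The following trigger /x/ is a fricative, so /t/ must become a fricative as well.
The voiceless alveolar fricative is [s], so /t/ → [s].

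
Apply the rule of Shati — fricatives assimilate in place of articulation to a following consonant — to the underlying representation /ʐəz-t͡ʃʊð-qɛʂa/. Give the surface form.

/z/ is a voiced alveolar fricative. The following trigger /t͡ʃ/ is postalveolar, so /z/ must become postalveolar as well.
The voiced postalveolar fricative is [ʒ], so /z/ → [ʒ].
The same rule applies at the second boundary: /ð/ → [ʁ] next to /q/.

[ʐəʒt͡ʃʊʁqɛʂa]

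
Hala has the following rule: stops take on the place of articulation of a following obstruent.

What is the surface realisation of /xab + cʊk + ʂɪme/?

The rule targets /b/ (voiced bilabial stop), which sits before the trigger /c/ (palatal).
The voiced palatal stop is [ɟ], so /b/ → [ɟ].
The same rule applies at the second boundary: /k/ → [ʈ] next to /ʂ/.

[xaɟcʊʈʂɪme]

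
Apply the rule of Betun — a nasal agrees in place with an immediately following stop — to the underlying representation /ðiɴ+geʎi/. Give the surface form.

[ðiŋgeʎi]

/ɴ/ is a voiced uvular nasal. The following trigger /g/ is velar, so /ɴ/ must become velar as well.
The voiced velar nasal is [ŋ], so /ɴ/ → [ŋ].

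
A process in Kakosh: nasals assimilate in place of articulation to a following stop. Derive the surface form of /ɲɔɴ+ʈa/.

The rule targets /ɴ/ (voiced uvular nasal), which sits before the trigger /ʈ/ (retroflex).
A voiced retroflex nasal is [ɳ], so the surface segment is [ɳ].

[ɲɔɳʈa]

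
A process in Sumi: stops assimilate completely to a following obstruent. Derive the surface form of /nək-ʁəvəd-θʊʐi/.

/k/ is the segment targeted by the rule; it sits immediately before /ʁ/, so it assimilates completely and surfaces as [ʁ].
The same rule applies at the second boundary: /d/ → [θ] next to /θ/.

[nəʁʁəvəθθʊʐi]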